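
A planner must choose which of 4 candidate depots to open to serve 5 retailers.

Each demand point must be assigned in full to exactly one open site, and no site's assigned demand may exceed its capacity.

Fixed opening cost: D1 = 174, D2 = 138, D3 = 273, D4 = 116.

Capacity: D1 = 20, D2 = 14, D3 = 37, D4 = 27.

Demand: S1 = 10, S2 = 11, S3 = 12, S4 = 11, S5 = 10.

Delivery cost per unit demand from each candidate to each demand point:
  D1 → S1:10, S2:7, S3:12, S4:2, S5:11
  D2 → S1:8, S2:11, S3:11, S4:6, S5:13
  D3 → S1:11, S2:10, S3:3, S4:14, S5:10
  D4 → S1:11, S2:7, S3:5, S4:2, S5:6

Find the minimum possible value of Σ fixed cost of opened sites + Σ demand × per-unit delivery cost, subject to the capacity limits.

Open {D3, D4}; cheapest assignment that respects the capacities:
  D3 (cap 37, load 33): S1, S2, S3 — cost 10×11 + 11×10 + 12×3 = 256
  D4 (cap 27, load 21): S4, S5 — cost 11×2 + 10×6 = 82
  Shipping 338, fixed 389 → total 727.
  Any other capacity-feasible assignment to {D3, D4} ships for at least 338.
Compare {D2, D3, D4}: its best feasible assignment gives total 835.
Compare {D1, D2, D4}: its best feasible assignment gives total 841.
Every other set of open sites that can feasibly serve all demand totals ≥ 835 even under its best assignment. Minimum: 727.

727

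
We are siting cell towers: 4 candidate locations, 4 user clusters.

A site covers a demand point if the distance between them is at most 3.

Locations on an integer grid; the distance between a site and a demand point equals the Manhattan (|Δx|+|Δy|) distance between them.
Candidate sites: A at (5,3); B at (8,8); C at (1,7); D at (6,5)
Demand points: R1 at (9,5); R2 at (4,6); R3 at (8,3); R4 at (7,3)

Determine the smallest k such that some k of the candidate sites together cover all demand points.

Coverage sets (demand points within 3 of each site):
  A: {R3, R4}
  B: {}
  C: {}
  D: {R1, R2, R4}
No single site covers all 4 demand points.
But {A, D} covers everything, so the minimum is 2.

2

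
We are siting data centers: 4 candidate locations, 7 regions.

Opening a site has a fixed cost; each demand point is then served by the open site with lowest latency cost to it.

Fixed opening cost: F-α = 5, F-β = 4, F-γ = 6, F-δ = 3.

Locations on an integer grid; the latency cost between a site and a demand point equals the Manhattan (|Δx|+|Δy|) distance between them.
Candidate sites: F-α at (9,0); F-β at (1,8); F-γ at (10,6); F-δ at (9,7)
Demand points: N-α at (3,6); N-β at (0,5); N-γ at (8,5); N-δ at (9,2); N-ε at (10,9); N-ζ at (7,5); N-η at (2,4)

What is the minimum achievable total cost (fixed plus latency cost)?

35

Open {F-β, F-δ}: assign each demand point to its cheapest open site.
  N-α→F-β 4, N-β→F-β 4, N-γ→F-δ 3, N-δ→F-δ 5, N-ε→F-δ 3, N-ζ→F-δ 4, N-η→F-β 5
  latency cost 28, fixed 7 → total 35.
Compare {F-α, F-β, F-δ}: latency cost 25 + fixed 12 = 37.
Compare {F-β, F-γ}: latency cost 28 + fixed 10 = 38.
Compare {F-α, F-β, F-γ}: latency cost 25 + fixed 15 = 40.
All other subsets cost ≥ 37. Minimum total cost: 35.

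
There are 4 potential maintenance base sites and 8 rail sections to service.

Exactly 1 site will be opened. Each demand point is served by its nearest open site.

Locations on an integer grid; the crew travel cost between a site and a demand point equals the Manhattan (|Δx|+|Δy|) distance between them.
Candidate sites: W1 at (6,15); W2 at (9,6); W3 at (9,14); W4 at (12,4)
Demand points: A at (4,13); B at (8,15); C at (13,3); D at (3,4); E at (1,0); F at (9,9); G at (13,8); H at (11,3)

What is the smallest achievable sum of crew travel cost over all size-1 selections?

Open {W2}.
  A→W2 12, B→W2 10, C→W2 7, D→W2 8, E→W2 14, F→W2 3, G→W2 6, H→W2 5  ⇒ total 65.
Compare {W4}: total 73.
Compare {W3}: total 89.
No size-1 selection does better; minimum is 65.

65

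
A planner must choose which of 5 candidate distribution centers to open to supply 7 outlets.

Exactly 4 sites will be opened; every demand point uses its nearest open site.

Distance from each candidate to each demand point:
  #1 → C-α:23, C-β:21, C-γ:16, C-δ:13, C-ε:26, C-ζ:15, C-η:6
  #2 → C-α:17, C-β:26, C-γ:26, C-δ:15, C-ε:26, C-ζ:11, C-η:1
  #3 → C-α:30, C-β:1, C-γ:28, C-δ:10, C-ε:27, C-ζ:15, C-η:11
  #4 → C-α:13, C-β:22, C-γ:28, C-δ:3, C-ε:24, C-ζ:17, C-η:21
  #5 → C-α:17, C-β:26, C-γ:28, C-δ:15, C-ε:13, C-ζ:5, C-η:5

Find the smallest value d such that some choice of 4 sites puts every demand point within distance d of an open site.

16

Open {#1, #3, #4, #5}.
  Farthest demand point is C-γ at distance 16 (to #1); all others are ≤ 16.
With {#1, #2, #3, #5} the worst case is 17.
With {#1, #2, #4, #5} the worst case is 21.
No size-4 selection achieves below 16.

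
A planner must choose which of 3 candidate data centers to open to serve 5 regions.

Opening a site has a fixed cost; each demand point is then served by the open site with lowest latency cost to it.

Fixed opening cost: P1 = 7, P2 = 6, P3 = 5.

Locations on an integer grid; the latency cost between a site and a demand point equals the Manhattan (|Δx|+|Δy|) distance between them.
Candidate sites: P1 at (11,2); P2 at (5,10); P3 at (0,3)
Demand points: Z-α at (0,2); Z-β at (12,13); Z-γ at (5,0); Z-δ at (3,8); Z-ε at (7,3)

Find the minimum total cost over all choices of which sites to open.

41

Open {P2, P3}: assign each demand point to its cheapest open site.
  Z-α→P3 1, Z-β→P2 10, Z-γ→P3 8, Z-δ→P2 4, Z-ε→P3 7
  latency cost 30, fixed 11 → total 41.
Compare {P1, P3}: latency cost 34 + fixed 12 = 46.
Compare {P1, P2, P3}: latency cost 28 + fixed 18 = 46.
Compare {P3}: latency cost 46 + fixed 5 = 51.
All other subsets cost ≥ 46. Minimum total cost: 41.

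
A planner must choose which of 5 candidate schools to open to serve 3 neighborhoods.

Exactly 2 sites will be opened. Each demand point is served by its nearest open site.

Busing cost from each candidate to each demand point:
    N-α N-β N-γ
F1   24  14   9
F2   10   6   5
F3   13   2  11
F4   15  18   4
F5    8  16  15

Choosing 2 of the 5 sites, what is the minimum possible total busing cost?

17

Open {F2, F3}.
  N-α→F2 10, N-β→F3 2, N-γ→F2 5  ⇒ total 17.
Compare {F2, F5}: total 19.
Compare {F3, F4}: total 19.
No size-2 selection does better; minimum is 17.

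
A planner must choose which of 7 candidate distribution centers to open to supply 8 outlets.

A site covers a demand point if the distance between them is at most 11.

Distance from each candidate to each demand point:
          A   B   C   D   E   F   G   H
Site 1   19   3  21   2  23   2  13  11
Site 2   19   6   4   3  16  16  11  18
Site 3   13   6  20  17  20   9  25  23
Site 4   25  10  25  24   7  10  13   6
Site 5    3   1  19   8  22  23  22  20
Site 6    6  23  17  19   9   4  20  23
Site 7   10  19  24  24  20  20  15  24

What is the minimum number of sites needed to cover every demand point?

3

Coverage sets (demand points within 11 of each site):
  Site 1: {B, D, F, H}
  Site 2: {B, C, D, G}
  Site 3: {B, F}
  Site 4: {B, E, F, H}
  Site 5: {A, B, D}
  Site 6: {A, E, F}
  Site 7: {A}
No 2 sites suffice: every size-2 union leaves at least one demand point uncovered.
But {Site 1, Site 2, Site 6} covers everything, so the minimum is 3.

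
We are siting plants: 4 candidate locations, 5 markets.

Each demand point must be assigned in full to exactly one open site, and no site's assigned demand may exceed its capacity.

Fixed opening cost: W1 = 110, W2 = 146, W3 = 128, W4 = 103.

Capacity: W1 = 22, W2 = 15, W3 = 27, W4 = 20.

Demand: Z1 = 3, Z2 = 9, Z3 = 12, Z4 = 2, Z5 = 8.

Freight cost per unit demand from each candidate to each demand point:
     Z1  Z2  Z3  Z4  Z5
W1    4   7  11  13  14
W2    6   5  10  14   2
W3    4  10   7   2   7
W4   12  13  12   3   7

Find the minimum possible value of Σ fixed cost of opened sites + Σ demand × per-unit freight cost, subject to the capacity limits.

Open {W1, W3}; cheapest assignment that respects the capacities:
  W1 (cap 22, load 12): Z1, Z2 — cost 3×4 + 9×7 = 75
  W3 (cap 27, load 22): Z3, Z4, Z5 — cost 12×7 + 2×2 + 8×7 = 144
  Shipping 219, fixed 238 → total 457.
  Any other capacity-feasible assignment to {W1, W3} ships for at least 219.
Compare {W2, W3}: its best feasible assignment gives total 475.
Compare {W3, W4}: its best feasible assignment gives total 477.
Every other set of open sites that can feasibly serve all demand totals ≥ 475 even under its best assignment. Minimum: 457.

457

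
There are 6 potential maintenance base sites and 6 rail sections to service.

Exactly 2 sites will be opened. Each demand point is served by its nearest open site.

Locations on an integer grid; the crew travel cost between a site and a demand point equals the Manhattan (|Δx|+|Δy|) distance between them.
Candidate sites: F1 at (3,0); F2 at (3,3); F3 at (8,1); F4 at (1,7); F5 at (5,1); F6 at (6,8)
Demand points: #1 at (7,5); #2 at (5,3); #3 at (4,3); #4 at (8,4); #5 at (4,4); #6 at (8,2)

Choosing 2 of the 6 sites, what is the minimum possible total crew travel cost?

Open {F2, F3}.
  #1→F3 5, #2→F2 2, #3→F2 1, #4→F3 3, #5→F2 2, #6→F3 1  ⇒ total 14.
Compare {F3, F5}: total 18.
Compare {F2, F5}: total 21.
No size-2 selection does better; minimum is 14.

14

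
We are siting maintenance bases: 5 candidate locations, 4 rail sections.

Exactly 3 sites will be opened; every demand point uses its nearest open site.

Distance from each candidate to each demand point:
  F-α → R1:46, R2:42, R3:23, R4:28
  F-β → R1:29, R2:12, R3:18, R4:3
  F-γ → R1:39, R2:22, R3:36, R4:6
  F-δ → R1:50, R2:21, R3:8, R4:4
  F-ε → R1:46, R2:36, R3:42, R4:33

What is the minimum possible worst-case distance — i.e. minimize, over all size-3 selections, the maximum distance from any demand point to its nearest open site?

Open {F-α, F-β, F-γ}.
  Farthest demand point is R1 at distance 29 (to F-β); all others are ≤ 29.
With {F-α, F-β, F-δ} the worst case is 29.
With {F-α, F-β, F-ε} the worst case is 29.
No size-3 selection achieves below 29.

29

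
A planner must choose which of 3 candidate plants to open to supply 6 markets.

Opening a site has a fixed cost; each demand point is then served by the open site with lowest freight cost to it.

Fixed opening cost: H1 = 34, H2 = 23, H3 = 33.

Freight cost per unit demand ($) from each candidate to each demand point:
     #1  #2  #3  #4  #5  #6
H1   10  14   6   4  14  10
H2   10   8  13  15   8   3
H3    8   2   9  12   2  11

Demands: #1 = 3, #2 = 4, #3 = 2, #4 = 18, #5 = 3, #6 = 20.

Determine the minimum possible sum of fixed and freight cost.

Open {H1, H2, H3}: assign each demand point to its cheapest open site.
  #1→H3 3×8=24, #2→H3 4×2=8, #3→H1 2×6=12, #4→H1 18×4=72, #5→H3 3×2=6, #6→H2 20×3=60
  freight cost 182, fixed 90 → total 272.
Compare {H1, H2}: freight cost 230 + fixed 57 = 287.
Compare {H2, H3}: freight cost 332 + fixed 56 = 388.
Compare {H1, H3}: freight cost 322 + fixed 67 = 389.
All other subsets cost ≥ 287. Minimum total cost: 272.

272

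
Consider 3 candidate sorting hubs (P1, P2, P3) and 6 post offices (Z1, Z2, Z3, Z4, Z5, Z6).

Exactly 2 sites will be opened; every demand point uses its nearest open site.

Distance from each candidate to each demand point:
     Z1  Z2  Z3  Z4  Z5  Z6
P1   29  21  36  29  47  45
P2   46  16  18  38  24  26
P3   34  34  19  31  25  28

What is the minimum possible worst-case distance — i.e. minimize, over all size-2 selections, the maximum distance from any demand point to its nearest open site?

29

Open {P1, P2}.
  Farthest demand point is Z1 at distance 29 (to P1); all others are ≤ 29.
With {P1, P3} the worst case is 29.
With {P2, P3} the worst case is 34.
No size-2 selection achieves below 29.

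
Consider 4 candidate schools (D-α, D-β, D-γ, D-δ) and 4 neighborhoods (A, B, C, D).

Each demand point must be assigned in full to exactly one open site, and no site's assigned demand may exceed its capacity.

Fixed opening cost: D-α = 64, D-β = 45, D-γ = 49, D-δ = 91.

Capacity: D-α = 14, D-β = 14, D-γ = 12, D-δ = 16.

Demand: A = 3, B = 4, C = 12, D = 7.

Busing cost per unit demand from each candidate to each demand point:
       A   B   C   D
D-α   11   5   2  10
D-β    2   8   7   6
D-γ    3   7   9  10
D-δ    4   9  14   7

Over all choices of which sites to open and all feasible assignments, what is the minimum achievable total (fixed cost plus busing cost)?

Open {D-α, D-β}; cheapest assignment that respects the capacities:
  D-α (cap 14, load 12): C — cost 12×2 = 24
  D-β (cap 14, load 14): A, B, D — cost 3×2 + 4×8 + 7×6 = 80
  Shipping 104, fixed 109 → total 213.
  Any other capacity-feasible assignment to {D-α, D-β} ships for at least 104.
Compare {D-α, D-β, D-γ}: its best feasible assignment gives total 258.
Compare {D-α, D-δ}: its best feasible assignment gives total 276.
Every other set of open sites that can feasibly serve all demand totals ≥ 258 even under its best assignment. Minimum: 213.

213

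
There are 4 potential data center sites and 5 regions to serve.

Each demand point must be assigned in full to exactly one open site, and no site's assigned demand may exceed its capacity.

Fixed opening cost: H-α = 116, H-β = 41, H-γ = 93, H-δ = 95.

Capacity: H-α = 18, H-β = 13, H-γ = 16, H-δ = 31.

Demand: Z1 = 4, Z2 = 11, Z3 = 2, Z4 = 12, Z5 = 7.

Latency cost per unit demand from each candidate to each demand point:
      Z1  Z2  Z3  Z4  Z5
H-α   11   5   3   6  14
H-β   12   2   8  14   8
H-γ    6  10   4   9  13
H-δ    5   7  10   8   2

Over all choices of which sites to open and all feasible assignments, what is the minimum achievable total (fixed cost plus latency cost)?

304

Open {H-β, H-δ}; cheapest assignment that respects the capacities:
  H-β (cap 13, load 13): Z2, Z3 — cost 11×2 + 2×8 = 38
  H-δ (cap 31, load 23): Z1, Z4, Z5 — cost 4×5 + 12×8 + 7×2 = 130
  Shipping 168, fixed 136 → total 304.
  Any other capacity-feasible assignment to {H-β, H-δ} ships for at least 168.
Compare {H-α, H-β, H-δ}: its best feasible assignment gives total 386.
Compare {H-β, H-γ, H-δ}: its best feasible assignment gives total 389.
Every other set of open sites that can feasibly serve all demand totals ≥ 386 even under its best assignment. Minimum: 304.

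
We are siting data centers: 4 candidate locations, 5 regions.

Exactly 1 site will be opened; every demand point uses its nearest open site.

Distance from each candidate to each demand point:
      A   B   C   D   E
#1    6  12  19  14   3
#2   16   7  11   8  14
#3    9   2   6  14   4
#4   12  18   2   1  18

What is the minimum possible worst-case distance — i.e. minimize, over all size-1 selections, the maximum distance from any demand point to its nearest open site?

Open {#3}.
  Farthest demand point is D at distance 14 (to #3); all others are ≤ 14.
With {#2} the worst case is 16.
With {#4} the worst case is 18.
No size-1 selection achieves below 14.

14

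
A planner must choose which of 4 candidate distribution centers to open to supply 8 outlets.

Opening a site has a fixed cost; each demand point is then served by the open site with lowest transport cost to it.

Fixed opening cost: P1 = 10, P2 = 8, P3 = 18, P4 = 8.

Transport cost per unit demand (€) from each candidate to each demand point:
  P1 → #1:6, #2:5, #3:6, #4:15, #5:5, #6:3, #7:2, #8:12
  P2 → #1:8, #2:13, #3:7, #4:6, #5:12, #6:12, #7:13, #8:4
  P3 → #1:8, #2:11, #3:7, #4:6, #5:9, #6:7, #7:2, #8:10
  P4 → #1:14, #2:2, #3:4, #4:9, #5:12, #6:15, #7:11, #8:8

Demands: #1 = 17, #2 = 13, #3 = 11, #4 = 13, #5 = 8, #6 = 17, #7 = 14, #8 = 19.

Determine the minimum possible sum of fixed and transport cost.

471

Open {P1, P2, P4}: assign each demand point to its cheapest open site.
  #1→P1 17×6=102, #2→P4 13×2=26, #3→P4 11×4=44, #4→P2 13×6=78, #5→P1 8×5=40, #6→P1 17×3=51, #7→P1 14×2=28, #8→P2 19×4=76
  transport cost 445, fixed 26 → total 471.
Compare {P1, P2, P3, P4}: transport cost 445 + fixed 44 = 489.
Compare {P1, P2}: transport cost 506 + fixed 18 = 524.
Compare {P1, P2, P3}: transport cost 506 + fixed 36 = 542.
All other subsets cost ≥ 489. Minimum total cost: 471.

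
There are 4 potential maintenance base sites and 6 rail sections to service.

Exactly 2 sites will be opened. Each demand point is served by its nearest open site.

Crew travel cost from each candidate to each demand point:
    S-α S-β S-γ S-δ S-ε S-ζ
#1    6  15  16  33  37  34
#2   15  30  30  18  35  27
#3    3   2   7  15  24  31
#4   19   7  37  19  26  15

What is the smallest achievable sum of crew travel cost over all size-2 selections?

Open {#3, #4}.
  S-α→#3 3, S-β→#3 2, S-γ→#3 7, S-δ→#3 15, S-ε→#3 24, S-ζ→#4 15  ⇒ total 66.
Compare {#2, #3}: total 78.
Compare {#1, #3}: total 82.
No size-2 selection does better; minimum is 66.

66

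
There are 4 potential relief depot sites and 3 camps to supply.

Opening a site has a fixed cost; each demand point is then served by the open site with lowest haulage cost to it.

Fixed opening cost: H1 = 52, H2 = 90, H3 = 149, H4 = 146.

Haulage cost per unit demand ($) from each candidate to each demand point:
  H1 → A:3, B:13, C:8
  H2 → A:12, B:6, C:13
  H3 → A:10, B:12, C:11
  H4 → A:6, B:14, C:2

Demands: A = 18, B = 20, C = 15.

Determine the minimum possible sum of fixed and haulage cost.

Open {H1, H2}: assign each demand point to its cheapest open site.
  A→H1 18×3=54, B→H2 20×6=120, C→H1 15×8=120
  haulage cost 294, fixed 142 → total 436.
Compare {H1}: haulage cost 434 + fixed 52 = 486.
Compare {H1, H2, H4}: haulage cost 204 + fixed 288 = 492.
Compare {H2, H4}: haulage cost 258 + fixed 236 = 494.
All other subsets cost ≥ 486. Minimum total cost: 436.

436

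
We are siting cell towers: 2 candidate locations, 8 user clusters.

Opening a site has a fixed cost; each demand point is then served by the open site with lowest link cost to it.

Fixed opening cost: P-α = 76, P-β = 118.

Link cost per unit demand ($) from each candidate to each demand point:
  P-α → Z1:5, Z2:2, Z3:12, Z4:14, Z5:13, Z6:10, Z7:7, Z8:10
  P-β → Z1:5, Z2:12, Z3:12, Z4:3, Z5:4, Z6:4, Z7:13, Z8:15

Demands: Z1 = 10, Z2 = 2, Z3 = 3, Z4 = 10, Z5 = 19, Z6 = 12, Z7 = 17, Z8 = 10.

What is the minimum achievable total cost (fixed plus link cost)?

Open {P-α, P-β}: assign each demand point to its cheapest open site.
  Z1→P-α 10×5=50, Z2→P-α 2×2=4, Z3→P-α 3×12=36, Z4→P-β 10×3=30, Z5→P-β 19×4=76, Z6→P-β 12×4=48, Z7→P-α 17×7=119, Z8→P-α 10×10=100
  link cost 463, fixed 194 → total 657.
Compare {P-β}: link cost 635 + fixed 118 = 753.
Compare {P-α}: link cost 816 + fixed 76 = 892.

657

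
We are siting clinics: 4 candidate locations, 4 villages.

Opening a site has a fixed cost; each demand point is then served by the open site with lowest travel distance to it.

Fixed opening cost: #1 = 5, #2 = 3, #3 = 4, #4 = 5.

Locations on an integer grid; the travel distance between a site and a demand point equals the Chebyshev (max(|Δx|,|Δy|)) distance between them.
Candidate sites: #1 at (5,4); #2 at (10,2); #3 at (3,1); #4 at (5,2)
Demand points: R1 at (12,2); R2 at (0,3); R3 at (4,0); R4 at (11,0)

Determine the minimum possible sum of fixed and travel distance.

15

Open {#2, #3}: assign each demand point to its cheapest open site.
  R1→#2 2, R2→#3 3, R3→#3 1, R4→#2 2
  travel distance 8, fixed 7 → total 15.
Compare {#2, #4}: travel distance 11 + fixed 8 = 19.
Compare {#1, #2, #3}: travel distance 8 + fixed 12 = 20.
Compare {#2, #3, #4}: travel distance 8 + fixed 12 = 20.
All other subsets cost ≥ 19. Minimum total cost: 15.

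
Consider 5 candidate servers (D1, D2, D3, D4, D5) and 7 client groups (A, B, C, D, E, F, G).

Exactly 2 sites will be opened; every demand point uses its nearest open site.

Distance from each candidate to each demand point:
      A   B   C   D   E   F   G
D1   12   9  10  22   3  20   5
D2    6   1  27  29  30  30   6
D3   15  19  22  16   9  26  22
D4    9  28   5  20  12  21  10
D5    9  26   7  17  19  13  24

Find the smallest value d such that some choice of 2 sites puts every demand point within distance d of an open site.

Open {D1, D5}.
  Farthest demand point is D at distance 17 (to D5); all others are ≤ 17.
With {D2, D5} the worst case is 19.
With {D1, D3} the worst case is 20.
No size-2 selection achieves below 17.

17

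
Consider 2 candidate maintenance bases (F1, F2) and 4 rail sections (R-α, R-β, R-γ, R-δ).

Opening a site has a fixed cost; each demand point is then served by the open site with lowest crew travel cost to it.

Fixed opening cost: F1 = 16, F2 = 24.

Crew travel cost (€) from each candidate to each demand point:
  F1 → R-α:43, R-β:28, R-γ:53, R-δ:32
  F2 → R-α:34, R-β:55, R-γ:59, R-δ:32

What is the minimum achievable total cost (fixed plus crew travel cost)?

172

Open {F1}: assign each demand point to its cheapest open site.
  R-α→F1 43, R-β→F1 28, R-γ→F1 53, R-δ→F1 32
  crew travel cost 156, fixed 16 → total 172.
Compare {F1, F2}: crew travel cost 147 + fixed 40 = 187.
Compare {F2}: crew travel cost 180 + fixed 24 = 204.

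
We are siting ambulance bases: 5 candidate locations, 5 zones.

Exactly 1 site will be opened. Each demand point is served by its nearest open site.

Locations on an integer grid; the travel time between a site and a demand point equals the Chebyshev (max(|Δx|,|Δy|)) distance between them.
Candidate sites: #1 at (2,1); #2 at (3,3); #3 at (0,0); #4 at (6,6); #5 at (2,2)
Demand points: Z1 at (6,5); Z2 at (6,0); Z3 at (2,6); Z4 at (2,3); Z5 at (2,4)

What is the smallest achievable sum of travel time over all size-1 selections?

11

Open {#2}.
  Z1→#2 3, Z2→#2 3, Z3→#2 3, Z4→#2 1, Z5→#2 1  ⇒ total 11.
Compare {#5}: total 15.
Compare {#1}: total 18.
No size-1 selection does better; minimum is 11.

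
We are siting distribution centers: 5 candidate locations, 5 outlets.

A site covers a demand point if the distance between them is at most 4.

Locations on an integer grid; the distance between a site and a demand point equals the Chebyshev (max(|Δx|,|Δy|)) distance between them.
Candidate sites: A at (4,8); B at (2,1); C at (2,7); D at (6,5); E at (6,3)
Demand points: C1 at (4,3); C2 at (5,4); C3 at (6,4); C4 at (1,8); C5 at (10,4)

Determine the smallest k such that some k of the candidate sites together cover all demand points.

Coverage sets (demand points within 4 of each site):
  A: {C2, C3, C4}
  B: {C1, C2, C3}
  C: {C1, C2, C3, C4}
  D: {C1, C2, C3, C5}
  E: {C1, C2, C3, C5}
No single site covers all 5 demand points.
But {A, D} covers everything, so the minimum is 2.

2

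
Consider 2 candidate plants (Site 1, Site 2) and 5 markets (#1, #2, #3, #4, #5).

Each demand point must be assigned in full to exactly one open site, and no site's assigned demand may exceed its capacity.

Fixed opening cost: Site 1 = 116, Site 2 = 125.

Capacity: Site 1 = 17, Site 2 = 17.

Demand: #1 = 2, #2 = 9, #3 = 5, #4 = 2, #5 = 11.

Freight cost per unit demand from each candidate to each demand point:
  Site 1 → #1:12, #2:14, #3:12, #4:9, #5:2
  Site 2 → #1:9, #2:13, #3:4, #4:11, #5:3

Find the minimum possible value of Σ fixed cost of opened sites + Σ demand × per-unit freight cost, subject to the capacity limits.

436

Open {Site 1, Site 2}; cheapest assignment that respects the capacities:
  Site 1 (cap 17, load 13): #4, #5 — cost 2×9 + 11×2 = 40
  Site 2 (cap 17, load 16): #1, #2, #3 — cost 2×9 + 9×13 + 5×4 = 155
  Shipping 195, fixed 241 → total 436.
  Any other capacity-feasible assignment to {Site 1, Site 2} ships for at least 195.
Total demand is 29 and no other set of sites has combined capacity ≥ 29, so {Site 1, Site 2} is the only feasible choice of open sites. Minimum: 436.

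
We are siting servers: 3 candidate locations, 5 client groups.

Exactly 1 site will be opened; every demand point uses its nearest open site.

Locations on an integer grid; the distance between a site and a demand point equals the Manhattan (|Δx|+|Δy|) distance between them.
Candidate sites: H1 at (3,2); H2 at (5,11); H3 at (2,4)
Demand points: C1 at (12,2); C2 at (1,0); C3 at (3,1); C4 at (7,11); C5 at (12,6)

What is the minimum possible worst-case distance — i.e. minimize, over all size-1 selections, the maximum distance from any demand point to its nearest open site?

12

Open {H3}.
  Farthest demand point is C1 at distance 12 (to H3); all others are ≤ 12.
With {H1} the worst case is 13.
With {H2} the worst case is 16.
No size-1 selection achieves below 12.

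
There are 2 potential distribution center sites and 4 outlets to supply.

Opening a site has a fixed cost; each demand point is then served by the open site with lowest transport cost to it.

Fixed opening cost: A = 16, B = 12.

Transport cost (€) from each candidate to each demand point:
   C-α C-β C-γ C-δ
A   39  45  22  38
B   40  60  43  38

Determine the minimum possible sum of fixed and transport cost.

Open {A}: assign each demand point to its cheapest open site.
  C-α→A 39, C-β→A 45, C-γ→A 22, C-δ→A 38
  transport cost 144, fixed 16 → total 160.
Compare {A, B}: transport cost 144 + fixed 28 = 172.
Compare {B}: transport cost 181 + fixed 12 = 193.

160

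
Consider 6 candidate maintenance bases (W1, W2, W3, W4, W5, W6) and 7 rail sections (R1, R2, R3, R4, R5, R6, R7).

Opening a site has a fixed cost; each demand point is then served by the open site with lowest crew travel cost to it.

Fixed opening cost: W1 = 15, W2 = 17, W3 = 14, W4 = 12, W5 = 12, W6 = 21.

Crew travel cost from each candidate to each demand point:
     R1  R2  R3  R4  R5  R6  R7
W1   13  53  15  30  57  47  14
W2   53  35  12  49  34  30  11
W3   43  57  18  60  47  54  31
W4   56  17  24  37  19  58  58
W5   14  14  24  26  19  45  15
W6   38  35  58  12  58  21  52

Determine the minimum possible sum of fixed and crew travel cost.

Open {W5, W6}: assign each demand point to its cheapest open site.
  R1→W5 14, R2→W5 14, R3→W5 24, R4→W6 12, R5→W5 19, R6→W6 21, R7→W5 15
  crew travel cost 119, fixed 33 → total 152.
Compare {W2, W5, W6}: crew travel cost 103 + fixed 50 = 153.
Compare {W2, W5}: crew travel cost 126 + fixed 29 = 155.
Compare {W1, W5, W6}: crew travel cost 108 + fixed 48 = 156.
All other subsets cost ≥ 153. Minimum total cost: 152.

152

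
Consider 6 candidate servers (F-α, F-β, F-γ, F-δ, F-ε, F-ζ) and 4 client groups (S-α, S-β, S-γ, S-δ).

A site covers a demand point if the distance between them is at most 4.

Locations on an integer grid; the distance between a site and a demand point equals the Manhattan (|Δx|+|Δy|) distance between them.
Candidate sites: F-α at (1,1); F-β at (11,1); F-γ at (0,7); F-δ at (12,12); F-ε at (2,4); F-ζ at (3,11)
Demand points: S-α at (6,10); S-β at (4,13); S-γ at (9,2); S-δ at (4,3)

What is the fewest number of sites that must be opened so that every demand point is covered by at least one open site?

3

Coverage sets (demand points within 4 of each site):
  F-α: {}
  F-β: {S-γ}
  F-γ: {}
  F-δ: {}
  F-ε: {S-δ}
  F-ζ: {S-α, S-β}
No 2 sites suffice: every size-2 union leaves at least one demand point uncovered.
But {F-β, F-ε, F-ζ} covers everything, so the minimum is 3.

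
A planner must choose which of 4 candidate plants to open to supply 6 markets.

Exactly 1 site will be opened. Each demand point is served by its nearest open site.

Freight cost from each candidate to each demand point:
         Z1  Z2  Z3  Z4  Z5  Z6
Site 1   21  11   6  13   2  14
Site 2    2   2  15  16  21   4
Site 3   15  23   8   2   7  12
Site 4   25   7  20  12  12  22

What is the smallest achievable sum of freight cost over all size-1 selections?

60

Open {Site 2}.
  Z1→Site 2 2, Z2→Site 2 2, Z3→Site 2 15, Z4→Site 2 16, Z5→Site 2 21, Z6→Site 2 4  ⇒ total 60.
Compare {Site 1}: total 67.
Compare {Site 3}: total 67.
No size-1 selection does better; minimum is 60.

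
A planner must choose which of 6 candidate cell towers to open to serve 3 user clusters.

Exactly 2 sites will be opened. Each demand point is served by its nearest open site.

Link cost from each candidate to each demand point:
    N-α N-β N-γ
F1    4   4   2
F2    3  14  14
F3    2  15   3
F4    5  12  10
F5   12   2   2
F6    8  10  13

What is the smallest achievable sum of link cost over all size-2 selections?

Open {F3, F5}.
  N-α→F3 2, N-β→F5 2, N-γ→F5 2  ⇒ total 6.
Compare {F2, F5}: total 7.
Compare {F1, F3}: total 8.
No size-2 selection does better; minimum is 6.

6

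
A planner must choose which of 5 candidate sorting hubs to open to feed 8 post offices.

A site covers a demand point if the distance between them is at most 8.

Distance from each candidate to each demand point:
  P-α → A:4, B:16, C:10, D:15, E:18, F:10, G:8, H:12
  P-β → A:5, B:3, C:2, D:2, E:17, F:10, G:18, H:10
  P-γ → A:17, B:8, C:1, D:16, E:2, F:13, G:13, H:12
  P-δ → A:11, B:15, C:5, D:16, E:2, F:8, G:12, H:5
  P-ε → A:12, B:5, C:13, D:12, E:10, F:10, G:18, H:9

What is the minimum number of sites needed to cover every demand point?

3

Coverage sets (demand points within 8 of each site):
  P-α: {A, G}
  P-β: {A, B, C, D}
  P-γ: {B, C, E}
  P-δ: {C, E, F, H}
  P-ε: {B}
No 2 sites suffice: every size-2 union leaves at least one demand point uncovered.
But {P-α, P-β, P-δ} covers everything, so the minimum is 3.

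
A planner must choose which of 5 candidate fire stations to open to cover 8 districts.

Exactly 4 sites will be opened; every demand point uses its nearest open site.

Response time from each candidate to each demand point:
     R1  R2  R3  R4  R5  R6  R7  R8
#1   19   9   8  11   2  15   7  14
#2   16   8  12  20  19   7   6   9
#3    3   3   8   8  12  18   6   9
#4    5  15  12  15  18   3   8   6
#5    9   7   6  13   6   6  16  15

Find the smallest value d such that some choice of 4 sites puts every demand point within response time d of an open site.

8

Open {#1, #2, #3, #4}.
  Farthest demand point is R3 at response time 8 (to #1); all others are ≤ 8.
With {#1, #3, #4, #5} the worst case is 8.
With {#2, #3, #4, #5} the worst case is 8.
No size-4 selection achieves below 8.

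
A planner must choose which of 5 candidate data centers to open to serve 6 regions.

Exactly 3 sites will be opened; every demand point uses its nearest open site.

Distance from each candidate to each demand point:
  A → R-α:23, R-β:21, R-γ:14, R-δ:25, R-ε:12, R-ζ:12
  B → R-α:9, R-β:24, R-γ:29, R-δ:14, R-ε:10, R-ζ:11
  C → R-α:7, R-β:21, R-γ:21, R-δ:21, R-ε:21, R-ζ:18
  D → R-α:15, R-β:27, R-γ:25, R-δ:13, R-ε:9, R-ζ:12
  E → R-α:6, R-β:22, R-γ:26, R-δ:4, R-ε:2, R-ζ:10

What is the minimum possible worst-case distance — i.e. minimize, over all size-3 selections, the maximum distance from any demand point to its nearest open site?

Open {A, B, C}.
  Farthest demand point is R-β at distance 21 (to A); all others are ≤ 21.
With {A, B, D} the worst case is 21.
With {A, B, E} the worst case is 21.
No size-3 selection achieves below 21.

21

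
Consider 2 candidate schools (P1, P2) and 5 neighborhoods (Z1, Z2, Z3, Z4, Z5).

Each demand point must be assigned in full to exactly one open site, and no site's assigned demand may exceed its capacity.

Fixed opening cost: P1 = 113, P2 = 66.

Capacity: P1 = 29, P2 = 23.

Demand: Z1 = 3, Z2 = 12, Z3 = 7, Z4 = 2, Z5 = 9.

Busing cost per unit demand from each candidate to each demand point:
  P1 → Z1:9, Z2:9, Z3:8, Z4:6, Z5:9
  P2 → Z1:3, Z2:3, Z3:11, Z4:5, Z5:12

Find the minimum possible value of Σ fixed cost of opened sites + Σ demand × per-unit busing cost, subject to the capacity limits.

Open {P1, P2}; cheapest assignment that respects the capacities:
  P1 (cap 29, load 16): Z3, Z5 — cost 7×8 + 9×9 = 137
  P2 (cap 23, load 17): Z1, Z2, Z4 — cost 3×3 + 12×3 + 2×5 = 55
  Shipping 192, fixed 179 → total 371.
  Any other capacity-feasible assignment to {P1, P2} ships for at least 192.
Total demand is 33 and no other set of sites has combined capacity ≥ 33, so {P1, P2} is the only feasible choice of open sites. Minimum: 371.

371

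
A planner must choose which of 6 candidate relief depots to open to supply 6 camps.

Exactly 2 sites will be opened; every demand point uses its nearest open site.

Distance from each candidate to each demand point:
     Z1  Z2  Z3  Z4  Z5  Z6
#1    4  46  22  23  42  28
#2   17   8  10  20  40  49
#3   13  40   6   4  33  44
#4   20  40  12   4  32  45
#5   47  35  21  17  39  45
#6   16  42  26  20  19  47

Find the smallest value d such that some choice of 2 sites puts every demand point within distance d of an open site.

Open {#1, #5}.
  Farthest demand point is Z5 at distance 39 (to #5); all others are ≤ 39.
With {#1, #2} the worst case is 40.
With {#1, #3} the worst case is 40.
No size-2 selection achieves below 39.

39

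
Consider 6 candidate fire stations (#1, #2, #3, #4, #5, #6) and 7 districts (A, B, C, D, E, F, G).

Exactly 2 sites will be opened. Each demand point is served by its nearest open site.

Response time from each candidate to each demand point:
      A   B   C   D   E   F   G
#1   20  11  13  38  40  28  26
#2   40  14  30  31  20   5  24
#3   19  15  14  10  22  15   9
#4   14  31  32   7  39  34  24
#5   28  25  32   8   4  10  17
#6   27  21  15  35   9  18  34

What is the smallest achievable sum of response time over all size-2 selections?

79

Open {#3, #5}.
  A→#3 19, B→#3 15, C→#3 14, D→#5 8, E→#5 4, F→#5 10, G→#3 9  ⇒ total 79.
Compare {#1, #5}: total 83.
Compare {#2, #3}: total 91.
No size-2 selection does better; minimum is 79.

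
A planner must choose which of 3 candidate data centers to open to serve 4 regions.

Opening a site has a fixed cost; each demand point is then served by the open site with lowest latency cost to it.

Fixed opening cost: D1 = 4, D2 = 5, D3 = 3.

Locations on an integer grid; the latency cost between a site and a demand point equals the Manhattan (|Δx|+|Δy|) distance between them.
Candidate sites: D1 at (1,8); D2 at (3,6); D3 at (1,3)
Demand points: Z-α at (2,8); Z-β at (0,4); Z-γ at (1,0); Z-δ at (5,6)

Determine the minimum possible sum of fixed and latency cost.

18

Open {D2, D3}: assign each demand point to its cheapest open site.
  Z-α→D2 3, Z-β→D3 2, Z-γ→D3 3, Z-δ→D2 2
  latency cost 10, fixed 8 → total 18.
Compare {D1, D3}: latency cost 12 + fixed 7 = 19.
Compare {D1, D2, D3}: latency cost 8 + fixed 12 = 20.
Compare {D3}: latency cost 18 + fixed 3 = 21.
All other subsets cost ≥ 19. Minimum total cost: 18.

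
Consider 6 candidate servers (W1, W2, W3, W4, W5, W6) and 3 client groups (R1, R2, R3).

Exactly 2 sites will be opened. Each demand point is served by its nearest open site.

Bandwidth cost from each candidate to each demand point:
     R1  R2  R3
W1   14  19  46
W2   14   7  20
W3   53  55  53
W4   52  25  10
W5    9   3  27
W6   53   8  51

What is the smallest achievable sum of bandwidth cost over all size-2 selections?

22

Open {W4, W5}.
  R1→W5 9, R2→W5 3, R3→W4 10  ⇒ total 22.
Compare {W2, W4}: total 31.
Compare {W2, W5}: total 32.
No size-2 selection does better; minimum is 22.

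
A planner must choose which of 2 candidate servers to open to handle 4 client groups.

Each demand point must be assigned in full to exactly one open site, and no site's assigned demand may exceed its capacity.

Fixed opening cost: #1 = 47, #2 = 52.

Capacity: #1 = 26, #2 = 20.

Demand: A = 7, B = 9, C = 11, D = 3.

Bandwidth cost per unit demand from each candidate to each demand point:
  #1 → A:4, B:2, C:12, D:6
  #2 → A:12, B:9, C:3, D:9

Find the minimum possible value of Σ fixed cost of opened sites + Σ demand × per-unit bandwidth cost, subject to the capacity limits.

Open {#1, #2}; cheapest assignment that respects the capacities:
  #1 (cap 26, load 19): A, B, D — cost 7×4 + 9×2 + 3×6 = 64
  #2 (cap 20, load 11): C — cost 11×3 = 33
  Shipping 97, fixed 99 → total 196.
  Any other capacity-feasible assignment to {#1, #2} ships for at least 97.
Total demand is 30 and no other set of sites has combined capacity ≥ 30, so {#1, #2} is the only feasible choice of open sites. Minimum: 196.

196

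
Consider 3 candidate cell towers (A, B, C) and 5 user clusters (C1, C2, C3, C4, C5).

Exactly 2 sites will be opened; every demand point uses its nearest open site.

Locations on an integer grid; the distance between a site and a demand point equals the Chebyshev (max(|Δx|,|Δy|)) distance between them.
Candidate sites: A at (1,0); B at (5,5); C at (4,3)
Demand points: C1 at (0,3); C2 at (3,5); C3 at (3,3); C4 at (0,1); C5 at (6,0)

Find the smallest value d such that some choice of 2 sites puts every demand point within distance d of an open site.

3

Open {A, C}.
  Farthest demand point is C1 at distance 3 (to A); all others are ≤ 3.
With {B, C} the worst case is 4.
With {A, B} the worst case is 5.
No size-2 selection achieves below 3.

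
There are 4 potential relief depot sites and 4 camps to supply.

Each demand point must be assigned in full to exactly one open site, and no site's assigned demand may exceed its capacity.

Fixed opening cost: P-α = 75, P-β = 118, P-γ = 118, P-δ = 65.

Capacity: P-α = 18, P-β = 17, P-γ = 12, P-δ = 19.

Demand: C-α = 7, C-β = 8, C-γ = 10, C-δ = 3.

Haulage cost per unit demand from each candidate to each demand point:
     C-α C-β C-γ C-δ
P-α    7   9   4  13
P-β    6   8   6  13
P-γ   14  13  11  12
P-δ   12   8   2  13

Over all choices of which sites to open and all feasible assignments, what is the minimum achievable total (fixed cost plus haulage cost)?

312

Open {P-α, P-δ}; cheapest assignment that respects the capacities:
  P-α (cap 18, load 10): C-α, C-δ — cost 7×7 + 3×13 = 88
  P-δ (cap 19, load 18): C-β, C-γ — cost 8×8 + 10×2 = 84
  Shipping 172, fixed 140 → total 312.
  Any other capacity-feasible assignment to {P-α, P-δ} ships for at least 172.
Compare {P-β, P-δ}: its best feasible assignment gives total 348.
Compare {P-α, P-β}: its best feasible assignment gives total 378.
Every other set of open sites that can feasibly serve all demand totals ≥ 348 even under its best assignment. Minimum: 312.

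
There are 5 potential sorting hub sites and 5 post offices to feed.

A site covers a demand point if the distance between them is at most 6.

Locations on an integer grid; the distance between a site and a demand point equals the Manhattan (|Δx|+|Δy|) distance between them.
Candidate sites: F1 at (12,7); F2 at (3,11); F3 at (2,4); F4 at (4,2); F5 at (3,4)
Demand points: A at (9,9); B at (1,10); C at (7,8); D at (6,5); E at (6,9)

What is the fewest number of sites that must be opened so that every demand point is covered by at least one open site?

Coverage sets (demand points within 6 of each site):
  F1: {A, C}
  F2: {B, E}
  F3: {D}
  F4: {D}
  F5: {D}
No 2 sites suffice: every size-2 union leaves at least one demand point uncovered.
But {F1, F2, F3} covers everything, so the minimum is 3.

3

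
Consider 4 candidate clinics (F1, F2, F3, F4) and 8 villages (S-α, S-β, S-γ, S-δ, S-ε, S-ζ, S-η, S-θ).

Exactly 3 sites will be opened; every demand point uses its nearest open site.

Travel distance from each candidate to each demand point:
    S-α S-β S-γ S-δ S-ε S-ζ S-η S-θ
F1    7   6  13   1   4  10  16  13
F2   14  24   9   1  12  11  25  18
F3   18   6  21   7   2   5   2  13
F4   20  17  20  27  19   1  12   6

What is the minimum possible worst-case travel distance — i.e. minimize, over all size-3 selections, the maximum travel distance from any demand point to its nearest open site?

12

Open {F1, F2, F4}.
  Farthest demand point is S-η at travel distance 12 (to F4); all others are ≤ 12.
With {F1, F2, F3} the worst case is 13.
With {F1, F3, F4} the worst case is 13.
No size-3 selection achieves below 12.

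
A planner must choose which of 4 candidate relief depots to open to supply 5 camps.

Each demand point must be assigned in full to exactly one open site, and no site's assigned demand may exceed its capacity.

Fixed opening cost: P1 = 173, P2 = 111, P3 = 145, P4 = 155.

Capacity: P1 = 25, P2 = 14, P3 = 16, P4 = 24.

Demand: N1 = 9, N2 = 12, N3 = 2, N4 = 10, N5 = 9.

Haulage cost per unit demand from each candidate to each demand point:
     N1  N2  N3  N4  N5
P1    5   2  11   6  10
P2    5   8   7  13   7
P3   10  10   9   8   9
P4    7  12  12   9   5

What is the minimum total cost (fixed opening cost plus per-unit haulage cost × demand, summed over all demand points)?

Open {P1, P4}; cheapest assignment that respects the capacities:
  P1 (cap 25, load 24): N2, N3, N4 — cost 12×2 + 2×11 + 10×6 = 106
  P4 (cap 24, load 18): N1, N5 — cost 9×7 + 9×5 = 108
  Shipping 214, fixed 328 → total 542.
  Any other capacity-feasible assignment to {P1, P4} ships for at least 214.
Compare {P1, P2, P4}: its best feasible assignment gives total 627.
Compare {P1, P2, P3}: its best feasible assignment gives total 653.
Every other set of open sites that can feasibly serve all demand totals ≥ 627 even under its best assignment. Minimum: 542.

542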